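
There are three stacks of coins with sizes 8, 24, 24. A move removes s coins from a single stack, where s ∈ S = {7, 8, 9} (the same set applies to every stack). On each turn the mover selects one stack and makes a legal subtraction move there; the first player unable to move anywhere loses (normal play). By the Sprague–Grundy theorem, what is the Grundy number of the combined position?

All stacks use S = {7, 8, 9}:
n :  0  1  2  3  4  5  6  7  8  9 10 11 12 13 14 15 16 17 18 19 20 21 22 23 24
G :  0  0  0  0  0  0  0  1  1  1  1  1  1  1  2  2  0  0  0  0  0  0  0  1  1
Stack A: G(8) = 1.
Stack B: G(24) = 1.
Stack C: G(24) = 1.
Combined Grundy value = 1 ⊕ 1 ⊕ 1 = 1.

1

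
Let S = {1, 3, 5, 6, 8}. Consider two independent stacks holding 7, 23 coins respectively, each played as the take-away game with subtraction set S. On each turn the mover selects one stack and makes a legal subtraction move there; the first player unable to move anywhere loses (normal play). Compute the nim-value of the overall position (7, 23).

2

All stacks use S = {1, 3, 5, 6, 8}:
n :  0  1  2  3  4  5  6  7  8  9 10 11 12 13 14 15 16 17 18 19 20 21 22 23
G :  0  1  0  1  0  1  2  3  2  3  2  0  1  0  1  0  1  2  3  2  3  2  0  1
Stack A: G(7) = 3.
Stack B: G(23) = 1.
Combined Grundy value = 3 ⊕ 1 = 2.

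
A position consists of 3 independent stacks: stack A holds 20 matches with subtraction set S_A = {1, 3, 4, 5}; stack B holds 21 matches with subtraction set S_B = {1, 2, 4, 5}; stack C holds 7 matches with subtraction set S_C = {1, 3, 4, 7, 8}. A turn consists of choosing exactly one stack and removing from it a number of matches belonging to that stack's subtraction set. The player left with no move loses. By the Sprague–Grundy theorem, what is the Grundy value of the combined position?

1

Stack A, S = {1, 3, 4, 5}:
n :  0  1  2  3  4  5  6  7  8  9 10 11 12 13 14 15 16 17 18 19 20
G :  0  1  0  1  2  3  2  3  0  1  0  1  2  3  2  3  0  1  0  1  2
G_A(20) = 2.
Stack B, S = {1, 2, 4, 5}:
n :  0  1  2  3  4  5  6  7  8  9 10 11 12 13 14 15 16 17 18 19 20 21
G :  0  1  2  0  1  2  0  1  2  0  1  2  0  1  2  0  1  2  0  1  2  0
G_B(21) = 0.
Stack C, S = {1, 3, 4, 7, 8}:
G(0) = 0
G(1) = mex{0} = 1
G(2) = mex{1} = 0
G(3) = mex{0,0} = 1
G(4) = mex{1,1,0} = 2
G(5) = mex{2,0,1} = 3
G(6) = mex{3,1,0} = 2
G(7) = mex{2,2,1,0} = 3
G_C(7) = 3.
Combined Grundy value = 2 ⊕ 0 ⊕ 3 = 1.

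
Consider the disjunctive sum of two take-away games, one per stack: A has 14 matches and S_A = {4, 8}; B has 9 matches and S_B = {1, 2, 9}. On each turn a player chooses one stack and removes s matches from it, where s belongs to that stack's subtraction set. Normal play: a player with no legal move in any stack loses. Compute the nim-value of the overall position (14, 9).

Stack A, S = {4, 8}:
n :  0  1  2  3  4  5  6  7  8  9 10 11 12 13 14
G :  0  0  0  0  1  1  1  1  2  2  2  2  0  0  0
G_A(14) = 0.
Stack B, S = {1, 2, 9}:
G(0) = 0
G(1) = mex{0} = 1
G(2) = mex{1,0} = 2
G(3) = mex{2,1} = 0
G(4) = mex{0,2} = 1
G(5) = mex{1,0} = 2
G(6) = mex{2,1} = 0
G(7) = mex{0,2} = 1
G(8) = mex{1,0} = 2
G(9) = mex{2,1,0} = 3
G_B(9) = 3.
Combined Grundy value = 0 ⊕ 3 = 3.

3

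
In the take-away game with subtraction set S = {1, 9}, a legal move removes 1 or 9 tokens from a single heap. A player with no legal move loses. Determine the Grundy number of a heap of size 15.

1

n :  0  1  2  3  4  5  6  7  8  9 10 11 12 13 14 15
G :  0  1  0  1  0  1  0  1  0  1  0  1  0  1  0  1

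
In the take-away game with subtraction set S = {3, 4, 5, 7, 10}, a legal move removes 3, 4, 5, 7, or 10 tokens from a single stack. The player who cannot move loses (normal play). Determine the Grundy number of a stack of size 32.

G(0) = 0
G(1) = mex{} = 0
G(2) = mex{} = 0
G(3) = mex{0} = 1
G(4) = mex{0,0} = 1
G(5) = mex{0,0,0} = 1
G(6) = mex{1,0,0} = 2
G(7) = mex{1,1,0,0} = 2
G(8) = mex{1,1,1,0} = 2
G(9) = mex{2,1,1,0} = 3
G(10) = mex{2,2,1,1,0} = 3
G(11) = mex{2,2,2,1,0} = 3
G(12) = mex{3,2,2,1,0} = 4
G(13) = mex{3,3,2,2,1} = 0
G(14) = mex{3,3,3,2,1} = 0
G(15) = mex{4,3,3,2,1} = 0
G(16) = mex{0,4,3,3,2} = 1
G(17) = mex{0,0,4,3,2} = 1
G(18) = mex{0,0,0,3,2} = 1
G(19) = mex{1,0,0,4,3} = 2
G(20) = mex{1,1,0,0,3} = 2
G(21) = mex{1,1,1,0,3} = 2
G(22) = mex{2,1,1,0,4} = 3
G(23) = mex{2,2,1,1,0} = 3
G(24) = mex{2,2,2,1,0} = 3
G(25) = mex{3,2,2,1,0} = 4
G(26) = mex{3,3,2,2,1} = 0
G(27) = mex{3,3,3,2,1} = 0
G(28) = mex{4,3,3,2,1} = 0
G(29) = mex{0,4,3,3,2} = 1
G(30) = mex{0,0,4,3,2} = 1
G(31) = mex{0,0,0,3,2} = 1
G(32) = mex{1,0,0,4,3} = 2

2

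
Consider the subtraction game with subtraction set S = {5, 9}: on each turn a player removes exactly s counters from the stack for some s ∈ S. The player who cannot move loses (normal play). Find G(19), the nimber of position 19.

1

n :  0  1  2  3  4  5  6  7  8  9 10 11 12 13 14 15 16 17 18 19
G :  0  0  0  0  0  1  1  1  1  1  2  2  2  2  0  0  0  0  0  1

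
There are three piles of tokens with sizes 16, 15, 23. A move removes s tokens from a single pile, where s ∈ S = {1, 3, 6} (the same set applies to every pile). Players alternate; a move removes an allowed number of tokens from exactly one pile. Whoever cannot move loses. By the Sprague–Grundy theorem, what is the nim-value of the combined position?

0

All piles use S = {1, 3, 6}:
n :  0  1  2  3  4  5  6  7  8  9 10 11 12 13 14 15 16 17 18 19 20 21 22 23
G :  0  1  0  1  0  1  2  3  2  0  1  0  1  0  1  2  3  2  0  1  0  1  0  1
Pile A: G(16) = 3.
Pile B: G(15) = 2.
Pile C: G(23) = 1.
Combined Grundy value = 3 ⊕ 2 ⊕ 1 = 0.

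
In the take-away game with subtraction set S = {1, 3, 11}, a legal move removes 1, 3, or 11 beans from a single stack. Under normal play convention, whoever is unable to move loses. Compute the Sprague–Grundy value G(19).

n :  0  1  2  3  4  5  6  7  8  9 10 11 12 13 14 15 16 17 18 19
G :  0  1  0  1  0  1  0  1  0  1  0  1  0  1  0  1  0  1  0  1

1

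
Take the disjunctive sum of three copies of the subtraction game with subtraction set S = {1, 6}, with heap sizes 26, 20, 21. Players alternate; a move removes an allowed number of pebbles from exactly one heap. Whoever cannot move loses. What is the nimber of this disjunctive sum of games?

All heaps use S = {1, 6}:
n :  0  1  2  3  4  5  6  7  8  9 10 11 12 13 14 15 16 17 18 19 20 21 22 23 24 25 26
G :  0  1  0  1  0  1  2  0  1  0  1  0  1  2  0  1  0  1  0  1  2  0  1  0  1  0  1
Heap A: G(26) = 1.
Heap B: G(20) = 2.
Heap C: G(21) = 0.
Combined Grundy value = 1 ⊕ 2 ⊕ 0 = 3.

3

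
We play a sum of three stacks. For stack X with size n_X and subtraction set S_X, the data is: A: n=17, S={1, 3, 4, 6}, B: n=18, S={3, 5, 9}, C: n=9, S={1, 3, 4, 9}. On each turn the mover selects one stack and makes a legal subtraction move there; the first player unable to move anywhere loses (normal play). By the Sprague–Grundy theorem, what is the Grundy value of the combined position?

5

Stack A, S = {1, 3, 4, 6}:
n :  0  1  2  3  4  5  6  7  8  9 10 11 12 13 14 15 16 17
G :  0  1  0  1  2  3  2  0  1  0  1  2  3  2  0  1  0  1
G_A(17) = 1.
Stack B, S = {3, 5, 9}:
n :  0  1  2  3  4  5  6  7  8  9 10 11 12 13 14 15 16 17 18
G :  0  0  0  1  1  1  2  2  0  3  3  1  0  2  0  1  0  1  0
G_B(18) = 0.
Stack C, S = {1, 3, 4, 9}:
G(0) = 0
G(1) = mex{0} = 1
G(2) = mex{1} = 0
G(3) = mex{0,0} = 1
G(4) = mex{1,1,0} = 2
G(5) = mex{2,0,1} = 3
G(6) = mex{3,1,0} = 2
G(7) = mex{2,2,1} = 0
G(8) = mex{0,3,2} = 1
G(9) = mex{1,2,3,0} = 4
G_C(9) = 4.
Combined Grundy value = 1 ⊕ 0 ⊕ 4 = 5.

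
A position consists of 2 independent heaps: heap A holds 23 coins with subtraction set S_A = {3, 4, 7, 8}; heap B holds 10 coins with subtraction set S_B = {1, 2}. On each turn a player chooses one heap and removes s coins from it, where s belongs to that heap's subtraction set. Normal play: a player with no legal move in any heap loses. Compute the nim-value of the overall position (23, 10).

Heap A, S = {3, 4, 7, 8}:
G(0) = 0
G(1) = mex{} = 0
G(2) = mex{} = 0
G(3) = mex{0} = 1
G(4) = mex{0,0} = 1
G(5) = mex{0,0} = 1
G(6) = mex{1,0} = 2
G(7) = mex{1,1,0} = 2
G(8) = mex{1,1,0,0} = 2
G(9) = mex{2,1,0,0} = 3
G(10) = mex{2,2,1,0} = 3
G(11) = mex{2,2,1,1} = 0
G(12) = mex{3,2,1,1} = 0
G(13) = mex{3,3,2,1} = 0
G(14) = mex{0,3,2,2} = 1
G(15) = mex{0,0,2,2} = 1
G(16) = mex{0,0,3,2} = 1
G(17) = mex{1,0,3,3} = 2
G(18) = mex{1,1,0,3} = 2
G(19) = mex{1,1,0,0} = 2
G(20) = mex{2,1,0,0} = 3
G(21) = mex{2,2,1,0} = 3
G(22) = mex{2,2,1,1} = 0
G(23) = mex{3,2,1,1} = 0
G_A(23) = 0.
Heap B, S = {1, 2}:
n :  0  1  2  3  4  5  6  7  8  9 10
G :  0  1  2  0  1  2  0  1  2  0  1
G_B(10) = 1.
Combined Grundy value = 0 ⊕ 1 = 1.

1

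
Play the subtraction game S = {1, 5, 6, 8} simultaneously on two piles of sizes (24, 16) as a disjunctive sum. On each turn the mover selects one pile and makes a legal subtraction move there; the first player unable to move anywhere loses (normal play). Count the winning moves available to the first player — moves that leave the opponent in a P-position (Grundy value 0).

All piles use S = {1, 5, 6, 8}:
G(0) = 0
G(1) = mex{0} = 1
G(2) = mex{1} = 0
G(3) = mex{0} = 1
G(4) = mex{1} = 0
G(5) = mex{0,0} = 1
G(6) = mex{1,1,0} = 2
G(7) = mex{2,0,1} = 3
G(8) = mex{3,1,0,0} = 2
G(9) = mex{2,0,1,1} = 3
G(10) = mex{3,1,0,0} = 2
G(11) = mex{2,2,1,1} = 0
G(12) = mex{0,3,2,0} = 1
G(13) = mex{1,2,3,1} = 0
G(14) = mex{0,3,2,2} = 1
G(15) = mex{1,2,3,3} = 0
G(16) = mex{0,0,2,2} = 1
G(17) = mex{1,1,0,3} = 2
G(18) = mex{2,0,1,2} = 3
G(19) = mex{3,1,0,0} = 2
G(20) = mex{2,0,1,1} = 3
G(21) = mex{3,1,0,0} = 2
G(22) = mex{2,2,1,1} = 0
G(23) = mex{0,3,2,0} = 1
G(24) = mex{1,2,3,1} = 0
Pile A: G(24) = 0.
Pile B: G(16) = 1.
Combined Grundy value = 0 ⊕ 1 = 1.
A winning move leaves total XOR = 0, i.e. changes one component's Grundy value g to g ⊕ X where X is the current total.
Pile A: need g' = 0⊕1 = 1. Options: 24−1→G=1, 24−5→G=2, 24−6→G=3, 24−8→G=1. Hits: 2.
Pile B: need g' = 1⊕1 = 0. Options: 16−1→G=0, 16−5→G=0, 16−6→G=2, 16−8→G=2. Hits: 2.

4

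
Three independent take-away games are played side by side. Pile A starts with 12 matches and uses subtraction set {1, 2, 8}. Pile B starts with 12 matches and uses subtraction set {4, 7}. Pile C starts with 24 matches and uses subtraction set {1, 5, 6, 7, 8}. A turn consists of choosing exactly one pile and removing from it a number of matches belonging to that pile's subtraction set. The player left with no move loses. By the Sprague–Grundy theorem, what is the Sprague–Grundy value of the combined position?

Pile A, S = {1, 2, 8}:
G(0) = 0
G(1) = mex{0} = 1
G(2) = mex{1,0} = 2
G(3) = mex{2,1} = 0
G(4) = mex{0,2} = 1
G(5) = mex{1,0} = 2
G(6) = mex{2,1} = 0
G(7) = mex{0,2} = 1
G(8) = mex{1,0,0} = 2
G(9) = mex{2,1,1} = 0
G(10) = mex{0,2,2} = 1
G(11) = mex{1,0,0} = 2
G(12) = mex{2,1,1} = 0
G_A(12) = 0.
Pile B, S = {4, 7}:
n :  0  1  2  3  4  5  6  7  8  9 10 11 12
G :  0  0  0  0  1  1  1  1  2  2  2  0  0
G_B(12) = 0.
Pile C, S = {1, 5, 6, 7, 8}:
G(0) = 0
G(1) = mex{0} = 1
G(2) = mex{1} = 0
G(3) = mex{0} = 1
G(4) = mex{1} = 0
G(5) = mex{0,0} = 1
G(6) = mex{1,1,0} = 2
G(7) = mex{2,0,1,0} = 3
G(8) = mex{3,1,0,1,0} = 2
G(9) = mex{2,0,1,0,1} = 3
G(10) = mex{3,1,0,1,0} = 2
G(11) = mex{2,2,1,0,1} = 3
G(12) = mex{3,3,2,1,0} = 4
G(13) = mex{4,2,3,2,1} = 0
G(14) = mex{0,3,2,3,2} = 1
G(15) = mex{1,2,3,2,3} = 0
G(16) = mex{0,3,2,3,2} = 1
G(17) = mex{1,4,3,2,3} = 0
G(18) = mex{0,0,4,3,2} = 1
G(19) = mex{1,1,0,4,3} = 2
G(20) = mex{2,0,1,0,4} = 3
G(21) = mex{3,1,0,1,0} = 2
G(22) = mex{2,0,1,0,1} = 3
G(23) = mex{3,1,0,1,0} = 2
G(24) = mex{2,2,1,0,1} = 3
G_C(24) = 3.
Combined Grundy value = 0 ⊕ 0 ⊕ 3 = 3.

3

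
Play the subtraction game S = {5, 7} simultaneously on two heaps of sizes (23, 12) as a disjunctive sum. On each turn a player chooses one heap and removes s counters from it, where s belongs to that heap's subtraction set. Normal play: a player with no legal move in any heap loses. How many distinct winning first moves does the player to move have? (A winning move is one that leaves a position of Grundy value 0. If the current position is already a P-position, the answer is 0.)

1

All heaps use S = {5, 7}:
n :  0  1  2  3  4  5  6  7  8  9 10 11 12 13 14 15 16 17 18 19 20 21 22 23
G :  0  0  0  0  0  1  1  1  1  1  2  2  0  0  0  0  0  1  1  1  1  1  2  2
Heap A: G(23) = 2.
Heap B: G(12) = 0.
Combined Grundy value = 2 ⊕ 0 = 2.
A winning move leaves total XOR = 0, i.e. changes one component's Grundy value g to g ⊕ X where X is the current total.
Heap A: need g' = 2⊕2 = 0. Options: 23−5→G=1, 23−7→G=0. Hits: 1.
Heap B: need g' = 0⊕2 = 2. Options: 12−5→G=1, 12−7→G=1. Hits: 0.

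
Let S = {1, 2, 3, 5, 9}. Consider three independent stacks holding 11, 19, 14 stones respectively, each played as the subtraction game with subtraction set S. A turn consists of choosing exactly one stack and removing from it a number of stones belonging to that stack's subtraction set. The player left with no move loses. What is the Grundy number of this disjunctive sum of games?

All stacks use S = {1, 2, 3, 5, 9}:
n :  0  1  2  3  4  5  6  7  8  9 10 11 12 13 14 15 16 17 18 19
G :  0  1  2  3  0  1  2  3  0  1  2  3  0  1  2  3  0  1  2  3
Stack A: G(11) = 3.
Stack B: G(19) = 3.
Stack C: G(14) = 2.
Combined Grundy value = 3 ⊕ 3 ⊕ 2 = 2.

2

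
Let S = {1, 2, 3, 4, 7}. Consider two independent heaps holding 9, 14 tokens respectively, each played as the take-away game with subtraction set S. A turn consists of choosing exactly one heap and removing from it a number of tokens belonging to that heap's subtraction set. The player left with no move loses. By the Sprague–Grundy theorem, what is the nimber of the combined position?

All heaps use S = {1, 2, 3, 4, 7}:
n :  0  1  2  3  4  5  6  7  8  9 10 11 12 13 14
G :  0  1  2  3  4  0  1  2  3  4  0  1  2  3  4
Heap A: G(9) = 4.
Heap B: G(14) = 4.
Combined Grundy value = 4 ⊕ 4 = 0.

0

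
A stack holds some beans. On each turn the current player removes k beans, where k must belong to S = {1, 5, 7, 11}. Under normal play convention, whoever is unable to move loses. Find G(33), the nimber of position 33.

n :  0  1  2  3  4  5  6  7  8  9 10 11 12 13 14 15 16 17 18 19 20 21 22 23 24 25 26 27 28 29 30 31 32 33
G :  0  1  0  1  0  1  0  1  0  1  0  1  0  1  0  1  0  1  0  1  0  1  0  1  0  1  0  1  0  1  0  1  0  1

1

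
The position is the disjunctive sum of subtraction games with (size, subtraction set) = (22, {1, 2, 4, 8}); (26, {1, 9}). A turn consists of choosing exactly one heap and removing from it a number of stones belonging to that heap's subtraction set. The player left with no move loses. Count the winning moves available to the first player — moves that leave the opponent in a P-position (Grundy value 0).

Heap A, S = {1, 2, 4, 8}:
G(0) = 0
G(1) = mex{0} = 1
G(2) = mex{1,0} = 2
G(3) = mex{2,1} = 0
G(4) = mex{0,2,0} = 1
G(5) = mex{1,0,1} = 2
G(6) = mex{2,1,2} = 0
G(7) = mex{0,2,0} = 1
G(8) = mex{1,0,1,0} = 2
G(9) = mex{2,1,2,1} = 0
G(10) = mex{0,2,0,2} = 1
G(11) = mex{1,0,1,0} = 2
G(12) = mex{2,1,2,1} = 0
G(13) = mex{0,2,0,2} = 1
G(14) = mex{1,0,1,0} = 2
G(15) = mex{2,1,2,1} = 0
G(16) = mex{0,2,0,2} = 1
G(17) = mex{1,0,1,0} = 2
G(18) = mex{2,1,2,1} = 0
G(19) = mex{0,2,0,2} = 1
G(20) = mex{1,0,1,0} = 2
G(21) = mex{2,1,2,1} = 0
G(22) = mex{0,2,0,2} = 1
G_A(22) = 1.
Heap B, S = {1, 9}:
G(0) = 0
G(1) = mex{0} = 1
G(2) = mex{1} = 0
G(3) = mex{0} = 1
G(4) = mex{1} = 0
G(5) = mex{0} = 1
G(6) = mex{1} = 0
G(7) = mex{0} = 1
G(8) = mex{1} = 0
G(9) = mex{0,0} = 1
G(10) = mex{1,1} = 0
G(11) = mex{0,0} = 1
G(12) = mex{1,1} = 0
G(13) = mex{0,0} = 1
G(14) = mex{1,1} = 0
G(15) = mex{0,0} = 1
G(16) = mex{1,1} = 0
G(17) = mex{0,0} = 1
G(18) = mex{1,1} = 0
G(19) = mex{0,0} = 1
G(20) = mex{1,1} = 0
G(21) = mex{0,0} = 1
G(22) = mex{1,1} = 0
G(23) = mex{0,0} = 1
G(24) = mex{1,1} = 0
G(25) = mex{0,0} = 1
G(26) = mex{1,1} = 0
G_B(26) = 0.
Combined Grundy value = 1 ⊕ 0 = 1.
A winning move leaves total XOR = 0, i.e. changes one component's Grundy value g to g ⊕ X where X is the current total.
Heap A: need g' = 1⊕1 = 0. Options: 22−1→G=0, 22−2→G=2, 22−4→G=0, 22−8→G=2. Hits: 2.
Heap B: need g' = 0⊕1 = 1. Options: 26−1→G=1, 26−9→G=1. Hits: 2.

4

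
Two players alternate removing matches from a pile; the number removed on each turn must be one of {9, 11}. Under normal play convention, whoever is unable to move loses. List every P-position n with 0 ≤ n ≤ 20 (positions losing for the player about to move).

0, 1, 2, 3, 4, 5, 6, 7, 8, 20

n :  0  1  2  3  4  5  6  7  8  9 10 11 12 13 14 15 16 17 18 19 20
G :  0  0  0  0  0  0  0  0  0  1  1  1  1  1  1  1  1  1  2  2  0
P-positions are exactly the n with G(n) = 0.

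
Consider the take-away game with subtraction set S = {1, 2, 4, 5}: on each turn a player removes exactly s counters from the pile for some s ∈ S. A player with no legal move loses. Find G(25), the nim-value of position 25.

1

G(0) = 0
G(1) = mex{0} = 1
G(2) = mex{1,0} = 2
G(3) = mex{2,1} = 0
G(4) = mex{0,2,0} = 1
G(5) = mex{1,0,1,0} = 2
G(6) = mex{2,1,2,1} = 0
G(7) = mex{0,2,0,2} = 1
G(8) = mex{1,0,1,0} = 2
G(9) = mex{2,1,2,1} = 0
G(10) = mex{0,2,0,2} = 1
G(11) = mex{1,0,1,0} = 2
G(12) = mex{2,1,2,1} = 0
G(13) = mex{0,2,0,2} = 1
G(14) = mex{1,0,1,0} = 2
G(15) = mex{2,1,2,1} = 0
G(16) = mex{0,2,0,2} = 1
G(17) = mex{1,0,1,0} = 2
G(18) = mex{2,1,2,1} = 0
G(19) = mex{0,2,0,2} = 1
G(20) = mex{1,0,1,0} = 2
G(21) = mex{2,1,2,1} = 0
G(22) = mex{0,2,0,2} = 1
G(23) = mex{1,0,1,0} = 2
G(24) = mex{2,1,2,1} = 0
G(25) = mex{0,2,0,2} = 1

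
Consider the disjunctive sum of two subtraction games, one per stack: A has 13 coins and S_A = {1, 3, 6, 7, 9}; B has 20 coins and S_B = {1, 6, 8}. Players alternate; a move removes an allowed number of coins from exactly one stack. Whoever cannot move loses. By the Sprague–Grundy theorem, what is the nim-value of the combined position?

3

Stack A, S = {1, 3, 6, 7, 9}:
n :  0  1  2  3  4  5  6  7  8  9 10 11 12 13
G :  0  1  0  1  0  1  2  3  2  3  2  3  0  1
G_A(13) = 1.
Stack B, S = {1, 6, 8}:
n :  0  1  2  3  4  5  6  7  8  9 10 11 12 13 14 15 16 17 18 19 20
G :  0  1  0  1  0  1  2  0  1  0  1  0  1  2  0  1  0  1  0  1  2
G_B(20) = 2.
Combined Grundy value = 1 ⊕ 2 = 3.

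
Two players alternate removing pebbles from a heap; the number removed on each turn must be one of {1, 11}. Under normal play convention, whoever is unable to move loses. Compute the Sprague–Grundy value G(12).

0

G(0) = 0
G(1) = mex{0} = 1
G(2) = mex{1} = 0
G(3) = mex{0} = 1
G(4) = mex{1} = 0
G(5) = mex{0} = 1
G(6) = mex{1} = 0
G(7) = mex{0} = 1
G(8) = mex{1} = 0
G(9) = mex{0} = 1
G(10) = mex{1} = 0
G(11) = mex{0,0} = 1
G(12) = mex{1,1} = 0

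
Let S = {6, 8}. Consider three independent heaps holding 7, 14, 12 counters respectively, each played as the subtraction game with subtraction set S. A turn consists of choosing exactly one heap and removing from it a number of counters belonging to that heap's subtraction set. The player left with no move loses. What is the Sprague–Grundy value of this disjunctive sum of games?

3

All heaps use S = {6, 8}:
n :  0  1  2  3  4  5  6  7  8  9 10 11 12 13 14
G :  0  0  0  0  0  0  1  1  1  1  1  1  2  2  0
Heap A: G(7) = 1.
Heap B: G(14) = 0.
Heap C: G(12) = 2.
Combined Grundy value = 1 ⊕ 0 ⊕ 2 = 3.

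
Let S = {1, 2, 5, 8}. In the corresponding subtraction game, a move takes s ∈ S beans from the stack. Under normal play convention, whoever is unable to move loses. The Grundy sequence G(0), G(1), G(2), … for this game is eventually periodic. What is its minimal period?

3

G(0) = 0
G(1) = mex{0} = 1
G(2) = mex{1,0} = 2
G(3) = mex{2,1} = 0
G(4) = mex{0,2} = 1
G(5) = mex{1,0,0} = 2
G(6) = mex{2,1,1} = 0
G(7) = mex{0,2,2} = 1
G(8) = mex{1,0,0,0} = 2
G(9) = mex{2,1,1,1} = 0
G(10) = mex{0,2,2,2} = 1
G(11) = mex{1,0,0,0} = 2
G(12) = mex{2,1,1,1} = 0
G(13) = mex{0,2,2,2} = 1
G(14) = mex{1,0,0,0} = 2
G(n+3) = G(n) holds for n = 0,…,7 (a full window of length max(S) = 8), so the sequence is purely periodic with period 3.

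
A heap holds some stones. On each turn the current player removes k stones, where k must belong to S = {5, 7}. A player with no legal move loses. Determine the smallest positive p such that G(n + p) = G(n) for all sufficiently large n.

n :  0  1  2  3  4  5  6  7  8  9 10 11 12 13 14 15 16 17 18 19 20 21 22 23 24 25
G :  0  0  0  0  0  1  1  1  1  1  2  2  0  0  0  0  0  1  1  1  1  1  2  2  0  0
G(n+12) = G(n) holds for n = 0,…,6 (a full window of length max(S) = 7), so the sequence is purely periodic with period 12.

12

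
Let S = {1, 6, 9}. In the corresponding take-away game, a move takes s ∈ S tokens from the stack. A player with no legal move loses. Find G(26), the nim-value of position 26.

2

n :  0  1  2  3  4  5  6  7  8  9 10 11 12 13 14 15 16 17 18 19 20 21 22 23 24 25 26
G :  0  1  0  1  0  1  2  0  1  2  3  2  0  1  0  1  2  0  1  0  1  2  0  1  0  1  2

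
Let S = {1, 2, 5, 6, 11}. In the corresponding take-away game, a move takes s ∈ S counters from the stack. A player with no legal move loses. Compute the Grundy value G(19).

G(0) = 0
G(1) = mex{0} = 1
G(2) = mex{1,0} = 2
G(3) = mex{2,1} = 0
G(4) = mex{0,2} = 1
G(5) = mex{1,0,0} = 2
G(6) = mex{2,1,1,0} = 3
G(7) = mex{3,2,2,1} = 0
G(8) = mex{0,3,0,2} = 1
G(9) = mex{1,0,1,0} = 2
G(10) = mex{2,1,2,1} = 0
G(11) = mex{0,2,3,2,0} = 1
G(12) = mex{1,0,0,3,1} = 2
G(13) = mex{2,1,1,0,2} = 3
G(14) = mex{3,2,2,1,0} = 4
G(15) = mex{4,3,0,2,1} = 5
G(16) = mex{5,4,1,0,2} = 3
G(17) = mex{3,5,2,1,3} = 0
G(18) = mex{0,3,3,2,0} = 1
G(19) = mex{1,0,4,3,1} = 2

2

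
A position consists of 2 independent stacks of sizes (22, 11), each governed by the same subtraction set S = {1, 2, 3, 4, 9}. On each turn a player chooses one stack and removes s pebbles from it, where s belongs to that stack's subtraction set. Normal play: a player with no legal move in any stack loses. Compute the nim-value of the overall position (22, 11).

All stacks use S = {1, 2, 3, 4, 9}:
G(0) = 0
G(1) = mex{0} = 1
G(2) = mex{1,0} = 2
G(3) = mex{2,1,0} = 3
G(4) = mex{3,2,1,0} = 4
G(5) = mex{4,3,2,1} = 0
G(6) = mex{0,4,3,2} = 1
G(7) = mex{1,0,4,3} = 2
G(8) = mex{2,1,0,4} = 3
G(9) = mex{3,2,1,0,0} = 4
G(10) = mex{4,3,2,1,1} = 0
G(11) = mex{0,4,3,2,2} = 1
G(12) = mex{1,0,4,3,3} = 2
G(13) = mex{2,1,0,4,4} = 3
G(14) = mex{3,2,1,0,0} = 4
G(15) = mex{4,3,2,1,1} = 0
G(16) = mex{0,4,3,2,2} = 1
G(17) = mex{1,0,4,3,3} = 2
G(18) = mex{2,1,0,4,4} = 3
G(19) = mex{3,2,1,0,0} = 4
G(20) = mex{4,3,2,1,1} = 0
G(21) = mex{0,4,3,2,2} = 1
G(22) = mex{1,0,4,3,3} = 2
Stack A: G(22) = 2.
Stack B: G(11) = 1.
Combined Grundy value = 2 ⊕ 1 = 3.

3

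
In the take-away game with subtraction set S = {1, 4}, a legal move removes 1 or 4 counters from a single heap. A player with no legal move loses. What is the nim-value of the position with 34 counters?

2

G(0) = 0
G(1) = mex{0} = 1
G(2) = mex{1} = 0
G(3) = mex{0} = 1
G(4) = mex{1,0} = 2
G(5) = mex{2,1} = 0
G(6) = mex{0,0} = 1
G(7) = mex{1,1} = 0
G(8) = mex{0,2} = 1
G(9) = mex{1,0} = 2
G(10) = mex{2,1} = 0
G(11) = mex{0,0} = 1
G(12) = mex{1,1} = 0
G(13) = mex{0,2} = 1
G(14) = mex{1,0} = 2
G(15) = mex{2,1} = 0
G(16) = mex{0,0} = 1
G(17) = mex{1,1} = 0
G(18) = mex{0,2} = 1
G(19) = mex{1,0} = 2
G(20) = mex{2,1} = 0
G(21) = mex{0,0} = 1
G(22) = mex{1,1} = 0
G(23) = mex{0,2} = 1
G(24) = mex{1,0} = 2
G(25) = mex{2,1} = 0
G(26) = mex{0,0} = 1
G(27) = mex{1,1} = 0
G(28) = mex{0,2} = 1
G(29) = mex{1,0} = 2
G(30) = mex{2,1} = 0
G(31) = mex{0,0} = 1
G(32) = mex{1,1} = 0
G(33) = mex{0,2} = 1
G(34) = mex{1,0} = 2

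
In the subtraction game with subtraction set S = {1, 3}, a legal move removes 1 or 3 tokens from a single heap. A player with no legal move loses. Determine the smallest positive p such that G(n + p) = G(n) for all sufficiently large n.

2

n :  0  1  2  3  4  5  6  7  8  9 10 11 12 13 14
G :  0  1  0  1  0  1  0  1  0  1  0  1  0  1  0
G(n+2) = G(n) holds for n = 0,…,2 (a full window of length max(S) = 3), so the sequence is purely periodic with period 2.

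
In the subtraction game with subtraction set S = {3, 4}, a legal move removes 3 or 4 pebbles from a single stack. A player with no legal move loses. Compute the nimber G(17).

n :  0  1  2  3  4  5  6  7  8  9 10 11 12 13 14 15 16 17
G :  0  0  0  1  1  1  2  0  0  0  1  1  1  2  0  0  0  1

1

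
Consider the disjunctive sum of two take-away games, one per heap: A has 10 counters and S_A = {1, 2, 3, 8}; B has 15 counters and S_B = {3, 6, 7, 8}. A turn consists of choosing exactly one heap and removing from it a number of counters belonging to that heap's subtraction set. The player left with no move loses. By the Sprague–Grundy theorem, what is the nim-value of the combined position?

Heap A, S = {1, 2, 3, 8}:
n :  0  1  2  3  4  5  6  7  8  9 10
G :  0  1  2  3  0  1  2  3  4  0  1
G_A(10) = 1.
Heap B, S = {3, 6, 7, 8}:
n :  0  1  2  3  4  5  6  7  8  9 10 11 12 13 14 15
G :  0  0  0  1  1  1  2  2  2  3  3  0  0  0  1  1
G_B(15) = 1.
Combined Grundy value = 1 ⊕ 1 = 0.

0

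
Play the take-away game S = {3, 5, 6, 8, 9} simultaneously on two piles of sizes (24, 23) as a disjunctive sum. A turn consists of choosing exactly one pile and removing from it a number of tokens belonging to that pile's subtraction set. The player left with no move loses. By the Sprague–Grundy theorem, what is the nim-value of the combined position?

All piles use S = {3, 5, 6, 8, 9}:
n :  0  1  2  3  4  5  6  7  8  9 10 11 12 13 14 15 16 17 18 19 20 21 22 23 24
G :  0  0  0  1  1  1  2  2  2  3  3  3  0  0  0  1  1  1  2  2  2  3  3  3  0
Pile A: G(24) = 0.
Pile B: G(23) = 3.
Combined Grundy value = 0 ⊕ 3 = 3.

3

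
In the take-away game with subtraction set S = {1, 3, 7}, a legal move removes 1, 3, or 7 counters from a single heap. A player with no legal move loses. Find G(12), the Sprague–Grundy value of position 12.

0

G(0) = 0
G(1) = mex{0} = 1
G(2) = mex{1} = 0
G(3) = mex{0,0} = 1
G(4) = mex{1,1} = 0
G(5) = mex{0,0} = 1
G(6) = mex{1,1} = 0
G(7) = mex{0,0,0} = 1
G(8) = mex{1,1,1} = 0
G(9) = mex{0,0,0} = 1
G(10) = mex{1,1,1} = 0
G(11) = mex{0,0,0} = 1
G(12) = mex{1,1,1} = 0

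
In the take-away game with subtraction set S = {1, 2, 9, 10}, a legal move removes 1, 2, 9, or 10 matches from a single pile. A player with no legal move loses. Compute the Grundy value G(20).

n :  0  1  2  3  4  5  6  7  8  9 10 11 12 13 14 15 16 17 18 19 20
G :  0  1  2  0  1  2  0  1  2  3  4  0  1  2  0  1  2  0  1  2  3

3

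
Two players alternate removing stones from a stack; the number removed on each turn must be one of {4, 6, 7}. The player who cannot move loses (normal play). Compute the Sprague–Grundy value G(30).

G(0) = 0
G(1) = mex{} = 0
G(2) = mex{} = 0
G(3) = mex{} = 0
G(4) = mex{0} = 1
G(5) = mex{0} = 1
G(6) = mex{0,0} = 1
G(7) = mex{0,0,0} = 1
G(8) = mex{1,0,0} = 2
G(9) = mex{1,0,0} = 2
G(10) = mex{1,1,0} = 2
G(11) = mex{1,1,1} = 0
G(12) = mex{2,1,1} = 0
G(13) = mex{2,1,1} = 0
G(14) = mex{2,2,1} = 0
G(15) = mex{0,2,2} = 1
G(16) = mex{0,2,2} = 1
G(17) = mex{0,0,2} = 1
G(18) = mex{0,0,0} = 1
G(19) = mex{1,0,0} = 2
G(20) = mex{1,0,0} = 2
G(21) = mex{1,1,0} = 2
G(22) = mex{1,1,1} = 0
G(23) = mex{2,1,1} = 0
G(24) = mex{2,1,1} = 0
G(25) = mex{2,2,1} = 0
G(26) = mex{0,2,2} = 1
G(27) = mex{0,2,2} = 1
G(28) = mex{0,0,2} = 1
G(29) = mex{0,0,0} = 1
G(30) = mex{1,0,0} = 2

2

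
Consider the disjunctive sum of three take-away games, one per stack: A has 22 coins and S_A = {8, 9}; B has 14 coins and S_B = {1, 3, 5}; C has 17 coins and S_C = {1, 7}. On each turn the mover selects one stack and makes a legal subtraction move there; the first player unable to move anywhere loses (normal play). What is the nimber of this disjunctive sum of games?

1

Stack A, S = {8, 9}:
n :  0  1  2  3  4  5  6  7  8  9 10 11 12 13 14 15 16 17 18 19 20 21 22
G :  0  0  0  0  0  0  0  0  1  1  1  1  1  1  1  1  2  0  0  0  0  0  0
G_A(22) = 0.
Stack B, S = {1, 3, 5}:
n :  0  1  2  3  4  5  6  7  8  9 10 11 12 13 14
G :  0  1  0  1  0  1  0  1  0  1  0  1  0  1  0
G_B(14) = 0.
Stack C, S = {1, 7}:
n :  0  1  2  3  4  5  6  7  8  9 10 11 12 13 14 15 16 17
G :  0  1  0  1  0  1  0  1  0  1  0  1  0  1  0  1  0  1
G_C(17) = 1.
Combined Grundy value = 0 ⊕ 0 ⊕ 1 = 1.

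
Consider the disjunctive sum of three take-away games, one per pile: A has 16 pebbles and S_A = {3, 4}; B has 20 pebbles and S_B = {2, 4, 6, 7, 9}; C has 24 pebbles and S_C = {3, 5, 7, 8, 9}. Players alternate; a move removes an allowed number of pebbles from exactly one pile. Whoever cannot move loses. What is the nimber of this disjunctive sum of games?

4

Pile A, S = {3, 4}:
G(0) = 0
G(1) = mex{} = 0
G(2) = mex{} = 0
G(3) = mex{0} = 1
G(4) = mex{0,0} = 1
G(5) = mex{0,0} = 1
G(6) = mex{1,0} = 2
G(7) = mex{1,1} = 0
G(8) = mex{1,1} = 0
G(9) = mex{2,1} = 0
G(10) = mex{0,2} = 1
G(11) = mex{0,0} = 1
G(12) = mex{0,0} = 1
G(13) = mex{1,0} = 2
G(14) = mex{1,1} = 0
G(15) = mex{1,1} = 0
G(16) = mex{2,1} = 0
G_A(16) = 0.
Pile B, S = {2, 4, 6, 7, 9}:
G(0) = 0
G(1) = mex{} = 0
G(2) = mex{0} = 1
G(3) = mex{0} = 1
G(4) = mex{1,0} = 2
G(5) = mex{1,0} = 2
G(6) = mex{2,1,0} = 3
G(7) = mex{2,1,0,0} = 3
G(8) = mex{3,2,1,0} = 4
G(9) = mex{3,2,1,1,0} = 4
G(10) = mex{4,3,2,1,0} = 5
G(11) = mex{4,3,2,2,1} = 0
G(12) = mex{5,4,3,2,1} = 0
G(13) = mex{0,4,3,3,2} = 1
G(14) = mex{0,5,4,3,2} = 1
G(15) = mex{1,0,4,4,3} = 2
G(16) = mex{1,0,5,4,3} = 2
G(17) = mex{2,1,0,5,4} = 3
G(18) = mex{2,1,0,0,4} = 3
G(19) = mex{3,2,1,0,5} = 4
G(20) = mex{3,2,1,1,0} = 4
G_B(20) = 4.
Pile C, S = {3, 5, 7, 8, 9}:
G(0) = 0
G(1) = mex{} = 0
G(2) = mex{} = 0
G(3) = mex{0} = 1
G(4) = mex{0} = 1
G(5) = mex{0,0} = 1
G(6) = mex{1,0} = 2
G(7) = mex{1,0,0} = 2
G(8) = mex{1,1,0,0} = 2
G(9) = mex{2,1,0,0,0} = 3
G(10) = mex{2,1,1,0,0} = 3
G(11) = mex{2,2,1,1,0} = 3
G(12) = mex{3,2,1,1,1} = 0
G(13) = mex{3,2,2,1,1} = 0
G(14) = mex{3,3,2,2,1} = 0
G(15) = mex{0,3,2,2,2} = 1
G(16) = mex{0,3,3,2,2} = 1
G(17) = mex{0,0,3,3,2} = 1
G(18) = mex{1,0,3,3,3} = 2
G(19) = mex{1,0,0,3,3} = 2
G(20) = mex{1,1,0,0,3} = 2
G(21) = mex{2,1,0,0,0} = 3
G(22) = mex{2,1,1,0,0} = 3
G(23) = mex{2,2,1,1,0} = 3
G(24) = mex{3,2,1,1,1} = 0
G_C(24) = 0.
Combined Grundy value = 0 ⊕ 4 ⊕ 0 = 4.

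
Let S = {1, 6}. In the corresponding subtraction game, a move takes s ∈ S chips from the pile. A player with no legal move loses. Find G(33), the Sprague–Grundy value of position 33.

1

G(0) = 0
G(1) = mex{0} = 1
G(2) = mex{1} = 0
G(3) = mex{0} = 1
G(4) = mex{1} = 0
G(5) = mex{0} = 1
G(6) = mex{1,0} = 2
G(7) = mex{2,1} = 0
G(8) = mex{0,0} = 1
G(9) = mex{1,1} = 0
G(10) = mex{0,0} = 1
G(11) = mex{1,1} = 0
G(12) = mex{0,2} = 1
G(13) = mex{1,0} = 2
G(14) = mex{2,1} = 0
G(15) = mex{0,0} = 1
G(16) = mex{1,1} = 0
G(17) = mex{0,0} = 1
G(18) = mex{1,1} = 0
G(19) = mex{0,2} = 1
G(20) = mex{1,0} = 2
G(21) = mex{2,1} = 0
G(22) = mex{0,0} = 1
G(23) = mex{1,1} = 0
G(24) = mex{0,0} = 1
G(25) = mex{1,1} = 0
G(26) = mex{0,2} = 1
G(27) = mex{1,0} = 2
G(28) = mex{2,1} = 0
G(29) = mex{0,0} = 1
G(30) = mex{1,1} = 0
G(31) = mex{0,0} = 1
G(32) = mex{1,1} = 0
G(33) = mex{0,2} = 1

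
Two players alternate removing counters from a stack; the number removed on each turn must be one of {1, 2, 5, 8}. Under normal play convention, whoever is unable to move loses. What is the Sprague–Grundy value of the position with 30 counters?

0

n :  0  1  2  3  4  5  6  7  8  9 10 11 12 13 14 15 16 17 18 19 20 21 22 23 24 25 26 27 28 29 30
G :  0  1  2  0  1  2  0  1  2  0  1  2  0  1  2  0  1  2  0  1  2  0  1  2  0  1  2  0  1  2  0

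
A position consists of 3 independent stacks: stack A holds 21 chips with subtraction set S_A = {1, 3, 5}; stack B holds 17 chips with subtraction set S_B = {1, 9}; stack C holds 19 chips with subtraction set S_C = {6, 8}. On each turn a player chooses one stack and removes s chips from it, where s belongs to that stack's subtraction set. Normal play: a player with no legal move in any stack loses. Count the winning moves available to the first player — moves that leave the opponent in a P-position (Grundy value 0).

0

Stack A, S = {1, 3, 5}:
n :  0  1  2  3  4  5  6  7  8  9 10 11 12 13 14 15 16 17 18 19 20 21
G :  0  1  0  1  0  1  0  1  0  1  0  1  0  1  0  1  0  1  0  1  0  1
G_A(21) = 1.
Stack B, S = {1, 9}:
n :  0  1  2  3  4  5  6  7  8  9 10 11 12 13 14 15 16 17
G :  0  1  0  1  0  1  0  1  0  1  0  1  0  1  0  1  0  1
G_B(17) = 1.
Stack C, S = {6, 8}:
G(0) = 0
G(1) = mex{} = 0
G(2) = mex{} = 0
G(3) = mex{} = 0
G(4) = mex{} = 0
G(5) = mex{} = 0
G(6) = mex{0} = 1
G(7) = mex{0} = 1
G(8) = mex{0,0} = 1
G(9) = mex{0,0} = 1
G(10) = mex{0,0} = 1
G(11) = mex{0,0} = 1
G(12) = mex{1,0} = 2
G(13) = mex{1,0} = 2
G(14) = mex{1,1} = 0
G(15) = mex{1,1} = 0
G(16) = mex{1,1} = 0
G(17) = mex{1,1} = 0
G(18) = mex{2,1} = 0
G(19) = mex{2,1} = 0
G_C(19) = 0.
Combined Grundy value = 1 ⊕ 1 ⊕ 0 = 0.
A winning move leaves total XOR = 0, i.e. changes one component's Grundy value g to g ⊕ X where X is the current total.
Stack A: target g' = 1⊕0 = 1, but every legal move changes the Grundy value (mex property), so 0 moves.
Stack B: target g' = 1⊕0 = 1, but every legal move changes the Grundy value (mex property), so 0 moves.
Stack C: target g' = 0⊕0 = 0, but every legal move changes the Grundy value (mex property), so 0 moves.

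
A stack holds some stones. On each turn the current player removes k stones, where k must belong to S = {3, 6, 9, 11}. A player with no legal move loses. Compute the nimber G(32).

1

G(0) = 0
G(1) = mex{} = 0
G(2) = mex{} = 0
G(3) = mex{0} = 1
G(4) = mex{0} = 1
G(5) = mex{0} = 1
G(6) = mex{1,0} = 2
G(7) = mex{1,0} = 2
G(8) = mex{1,0} = 2
G(9) = mex{2,1,0} = 3
G(10) = mex{2,1,0} = 3
G(11) = mex{2,1,0,0} = 3
G(12) = mex{3,2,1,0} = 4
G(13) = mex{3,2,1,0} = 4
G(14) = mex{3,2,1,1} = 0
G(15) = mex{4,3,2,1} = 0
G(16) = mex{4,3,2,1} = 0
G(17) = mex{0,3,2,2} = 1
G(18) = mex{0,4,3,2} = 1
G(19) = mex{0,4,3,2} = 1
G(20) = mex{1,0,3,3} = 2
G(21) = mex{1,0,4,3} = 2
G(22) = mex{1,0,4,3} = 2
G(23) = mex{2,1,0,4} = 3
G(24) = mex{2,1,0,4} = 3
G(25) = mex{2,1,0,0} = 3
G(26) = mex{3,2,1,0} = 4
G(27) = mex{3,2,1,0} = 4
G(28) = mex{3,2,1,1} = 0
G(29) = mex{4,3,2,1} = 0
G(30) = mex{4,3,2,1} = 0
G(31) = mex{0,3,2,2} = 1
G(32) = mex{0,4,3,2} = 1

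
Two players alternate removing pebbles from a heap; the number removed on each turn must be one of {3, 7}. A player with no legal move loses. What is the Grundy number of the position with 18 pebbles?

2

n :  0  1  2  3  4  5  6  7  8  9 10 11 12 13 14 15 16 17 18
G :  0  0  0  1  1  1  0  2  2  1  0  0  0  1  1  1  0  2  2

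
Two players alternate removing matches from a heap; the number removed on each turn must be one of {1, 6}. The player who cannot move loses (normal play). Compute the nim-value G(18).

G(0) = 0
G(1) = mex{0} = 1
G(2) = mex{1} = 0
G(3) = mex{0} = 1
G(4) = mex{1} = 0
G(5) = mex{0} = 1
G(6) = mex{1,0} = 2
G(7) = mex{2,1} = 0
G(8) = mex{0,0} = 1
G(9) = mex{1,1} = 0
G(10) = mex{0,0} = 1
G(11) = mex{1,1} = 0
G(12) = mex{0,2} = 1
G(13) = mex{1,0} = 2
G(14) = mex{2,1} = 0
G(15) = mex{0,0} = 1
G(16) = mex{1,1} = 0
G(17) = mex{0,0} = 1
G(18) = mex{1,1} = 0

0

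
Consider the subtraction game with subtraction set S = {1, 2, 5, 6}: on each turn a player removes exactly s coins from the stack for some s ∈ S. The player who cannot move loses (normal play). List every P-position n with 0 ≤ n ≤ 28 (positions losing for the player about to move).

G(0) = 0
G(1) = mex{0} = 1
G(2) = mex{1,0} = 2
G(3) = mex{2,1} = 0
G(4) = mex{0,2} = 1
G(5) = mex{1,0,0} = 2
G(6) = mex{2,1,1,0} = 3
G(7) = mex{3,2,2,1} = 0
G(8) = mex{0,3,0,2} = 1
G(9) = mex{1,0,1,0} = 2
G(10) = mex{2,1,2,1} = 0
G(11) = mex{0,2,3,2} = 1
G(12) = mex{1,0,0,3} = 2
G(13) = mex{2,1,1,0} = 3
G(14) = mex{3,2,2,1} = 0
G(15) = mex{0,3,0,2} = 1
G(16) = mex{1,0,1,0} = 2
G(17) = mex{2,1,2,1} = 0
G(18) = mex{0,2,3,2} = 1
G(19) = mex{1,0,0,3} = 2
G(20) = mex{2,1,1,0} = 3
G(21) = mex{3,2,2,1} = 0
G(22) = mex{0,3,0,2} = 1
G(23) = mex{1,0,1,0} = 2
G(24) = mex{2,1,2,1} = 0
G(25) = mex{0,2,3,2} = 1
G(26) = mex{1,0,0,3} = 2
G(27) = mex{2,1,1,0} = 3
G(28) = mex{3,2,2,1} = 0
P-positions are exactly the n with G(n) = 0.

0, 3, 7, 10, 14, 17, 21, 24, 28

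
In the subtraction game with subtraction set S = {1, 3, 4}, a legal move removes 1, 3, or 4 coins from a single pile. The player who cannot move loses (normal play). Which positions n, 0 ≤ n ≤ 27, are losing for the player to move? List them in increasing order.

0, 2, 7, 9, 14, 16, 21, 23

G(0) = 0
G(1) = mex{0} = 1
G(2) = mex{1} = 0
G(3) = mex{0,0} = 1
G(4) = mex{1,1,0} = 2
G(5) = mex{2,0,1} = 3
G(6) = mex{3,1,0} = 2
G(7) = mex{2,2,1} = 0
G(8) = mex{0,3,2} = 1
G(9) = mex{1,2,3} = 0
G(10) = mex{0,0,2} = 1
G(11) = mex{1,1,0} = 2
G(12) = mex{2,0,1} = 3
G(13) = mex{3,1,0} = 2
G(14) = mex{2,2,1} = 0
G(15) = mex{0,3,2} = 1
G(16) = mex{1,2,3} = 0
G(17) = mex{0,0,2} = 1
G(18) = mex{1,1,0} = 2
G(19) = mex{2,0,1} = 3
G(20) = mex{3,1,0} = 2
G(21) = mex{2,2,1} = 0
G(22) = mex{0,3,2} = 1
G(23) = mex{1,2,3} = 0
G(24) = mex{0,0,2} = 1
G(25) = mex{1,1,0} = 2
G(26) = mex{2,0,1} = 3
G(27) = mex{3,1,0} = 2
P-positions are exactly the n with G(n) = 0.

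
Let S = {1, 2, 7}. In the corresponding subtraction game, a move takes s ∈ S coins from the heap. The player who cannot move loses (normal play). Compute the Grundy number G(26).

G(0) = 0
G(1) = mex{0} = 1
G(2) = mex{1,0} = 2
G(3) = mex{2,1} = 0
G(4) = mex{0,2} = 1
G(5) = mex{1,0} = 2
G(6) = mex{2,1} = 0
G(7) = mex{0,2,0} = 1
G(8) = mex{1,0,1} = 2
G(9) = mex{2,1,2} = 0
G(10) = mex{0,2,0} = 1
G(11) = mex{1,0,1} = 2
G(12) = mex{2,1,2} = 0
G(13) = mex{0,2,0} = 1
G(14) = mex{1,0,1} = 2
G(15) = mex{2,1,2} = 0
G(16) = mex{0,2,0} = 1
G(17) = mex{1,0,1} = 2
G(18) = mex{2,1,2} = 0
G(19) = mex{0,2,0} = 1
G(20) = mex{1,0,1} = 2
G(21) = mex{2,1,2} = 0
G(22) = mex{0,2,0} = 1
G(23) = mex{1,0,1} = 2
G(24) = mex{2,1,2} = 0
G(25) = mex{0,2,0} = 1
G(26) = mex{1,0,1} = 2

2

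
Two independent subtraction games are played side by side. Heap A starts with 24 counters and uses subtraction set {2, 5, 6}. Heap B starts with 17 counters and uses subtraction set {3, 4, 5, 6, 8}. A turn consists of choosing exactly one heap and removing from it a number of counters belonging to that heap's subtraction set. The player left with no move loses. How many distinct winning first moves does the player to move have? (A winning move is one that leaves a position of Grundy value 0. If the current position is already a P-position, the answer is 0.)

Heap A, S = {2, 5, 6}:
n :  0  1  2  3  4  5  6  7  8  9 10 11 12 13 14 15 16 17 18 19 20 21 22 23 24
G :  0  0  1  1  0  2  1  3  0  2  1  0  0  1  1  0  2  1  3  0  2  1  0  0  1
G_A(24) = 1.
Heap B, S = {3, 4, 5, 6, 8}:
n :  0  1  2  3  4  5  6  7  8  9 10 11 12 13 14 15 16 17
G :  0  0  0  1  1  1  2  2  2  3  3  0  0  0  1  1  1  2
G_B(17) = 2.
Combined Grundy value = 1 ⊕ 2 = 3.
A winning move leaves total XOR = 0, i.e. changes one component's Grundy value g to g ⊕ X where X is the current total.
Heap A: need g' = 1⊕3 = 2. Options: 24−2→G=0, 24−5→G=0, 24−6→G=3. Hits: 0.
Heap B: need g' = 2⊕3 = 1. Options: 17−3→G=1, 17−4→G=0, 17−5→G=0, 17−6→G=0, 17−8→G=3. Hits: 1.

1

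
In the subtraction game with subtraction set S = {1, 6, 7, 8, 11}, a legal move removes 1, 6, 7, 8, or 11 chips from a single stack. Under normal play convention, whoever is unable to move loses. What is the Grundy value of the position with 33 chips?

G(0) = 0
G(1) = mex{0} = 1
G(2) = mex{1} = 0
G(3) = mex{0} = 1
G(4) = mex{1} = 0
G(5) = mex{0} = 1
G(6) = mex{1,0} = 2
G(7) = mex{2,1,0} = 3
G(8) = mex{3,0,1,0} = 2
G(9) = mex{2,1,0,1} = 3
G(10) = mex{3,0,1,0} = 2
G(11) = mex{2,1,0,1,0} = 3
G(12) = mex{3,2,1,0,1} = 4
G(13) = mex{4,3,2,1,0} = 5
G(14) = mex{5,2,3,2,1} = 0
G(15) = mex{0,3,2,3,0} = 1
G(16) = mex{1,2,3,2,1} = 0
G(17) = mex{0,3,2,3,2} = 1
G(18) = mex{1,4,3,2,3} = 0
G(19) = mex{0,5,4,3,2} = 1
G(20) = mex{1,0,5,4,3} = 2
G(21) = mex{2,1,0,5,2} = 3
G(22) = mex{3,0,1,0,3} = 2
G(23) = mex{2,1,0,1,4} = 3
G(24) = mex{3,0,1,0,5} = 2
G(25) = mex{2,1,0,1,0} = 3
G(26) = mex{3,2,1,0,1} = 4
G(27) = mex{4,3,2,1,0} = 5
G(28) = mex{5,2,3,2,1} = 0
G(29) = mex{0,3,2,3,0} = 1
G(30) = mex{1,2,3,2,1} = 0
G(31) = mex{0,3,2,3,2} = 1
G(32) = mex{1,4,3,2,3} = 0
G(33) = mex{0,5,4,3,2} = 1

1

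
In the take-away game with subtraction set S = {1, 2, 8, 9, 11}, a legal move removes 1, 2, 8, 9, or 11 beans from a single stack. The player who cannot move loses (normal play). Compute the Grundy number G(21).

n :  0  1  2  3  4  5  6  7  8  9 10 11 12 13 14 15 16 17 18 19 20 21
G :  0  1  2  0  1  2  0  1  2  3  0  1  2  0  1  2  0  1  2  3  0  1

1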